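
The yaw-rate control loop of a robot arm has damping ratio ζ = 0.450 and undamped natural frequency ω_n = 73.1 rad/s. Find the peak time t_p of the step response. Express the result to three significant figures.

The damped frequency is ω_d = ω_n√(1−ζ²) = 73.1·√(1−0.203) = 65.3 rad/s.
Peak time t_p = π/ω_d = π/65.3 = 0.0481 s.

t_p ≈ 0.0481 s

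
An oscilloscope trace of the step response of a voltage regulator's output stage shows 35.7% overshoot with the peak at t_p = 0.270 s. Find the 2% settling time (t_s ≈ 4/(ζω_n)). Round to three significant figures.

The overshoot fixes ζ = −ln(OS)/√(π²+ln²(OS)) = 0.312.
From t_p = π/ω_d, ω_d = π/0.270 = 11.6 rad/s, so ω_n = ω_d/√(1−ζ²) = 12.2 rad/s.
t_s ≈ 4/(ζω_n) = 4/(0.312·12.2) = 1.05 s.

t_s ≈ 1.05 s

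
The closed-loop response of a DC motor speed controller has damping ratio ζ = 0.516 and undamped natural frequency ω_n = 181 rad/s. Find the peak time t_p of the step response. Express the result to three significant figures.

t_p ≈ 0.0203 s

The damped frequency is ω_d = ω_n√(1−ζ²) = 181·√(1−0.266) = 155 rad/s.
Peak time t_p = π/ω_d = π/155 = 0.0203 s.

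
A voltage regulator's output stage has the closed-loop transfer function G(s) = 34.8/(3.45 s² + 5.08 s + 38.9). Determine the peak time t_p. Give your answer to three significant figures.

Dividing through by 3.45: denominator becomes s² + 1.472 s + 11.28.
So ω_n = √11.28 = 3.36 rad/s and ζ = 1.472/(2·3.36) = 0.219.
The damped frequency ω_d = ω_n√(1−ζ²) = 3.28 rad/s. t_p = π/ω_d = 0.959 s.

t_p ≈ 0.959 s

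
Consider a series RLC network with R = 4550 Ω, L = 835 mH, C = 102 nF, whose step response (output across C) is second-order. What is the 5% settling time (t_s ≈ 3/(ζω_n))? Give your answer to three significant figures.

t_s ≈ 0.00110 s

For a series RLC circuit (capacitor voltage as output), ω_n = 1/√(LC) = 1/√(835 mH · 102 nF) = 3430 rad/s.
ζ = (R/2)·√(C/L) = (4550/2)·√(102 nF/835 mH) = 0.795.
t_s ≈ 3/(ζω_n) = 0.00110 s.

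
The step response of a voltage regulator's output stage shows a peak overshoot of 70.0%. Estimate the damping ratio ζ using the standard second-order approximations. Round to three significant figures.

ζ ≈ 0.113

Inverting the overshoot relation: ζ = |ln 0.700|/√(π² + ln²0.700) = 0.113.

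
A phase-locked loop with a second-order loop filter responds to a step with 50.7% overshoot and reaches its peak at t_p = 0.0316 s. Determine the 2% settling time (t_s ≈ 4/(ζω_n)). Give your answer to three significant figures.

t_s ≈ 0.186 s

From the overshoot, ζ = −ln(OS)/√(π²+ln²(OS)) = 0.211.
From t_p = π/ω_d, ω_d = π/0.0316 = 99.4 rad/s, so ω_n = ω_d/√(1−ζ²) = 102 rad/s.
t_s ≈ 4/(ζω_n) = 4/(0.211·102) = 0.186 s.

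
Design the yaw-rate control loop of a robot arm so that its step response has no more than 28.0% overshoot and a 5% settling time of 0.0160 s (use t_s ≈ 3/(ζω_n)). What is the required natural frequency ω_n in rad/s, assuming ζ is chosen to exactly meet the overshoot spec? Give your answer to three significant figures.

ω_n ≈ 499 rad/s

Inverting the overshoot relation: ζ = |ln 0.280|/√(π² + ln²0.280) = 0.376.
From t_s ≈ 3/(ζω_n): ω_n = 3/(ζ·t_s) = 3/(0.376·0.0160) = 499 rad/s.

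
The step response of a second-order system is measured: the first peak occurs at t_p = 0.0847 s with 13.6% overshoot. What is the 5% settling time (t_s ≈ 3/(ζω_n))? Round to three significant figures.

t_s ≈ 0.127 s

ζ from %OS: ζ = |ln 0.136|/√(π²+ln²0.136) = 0.536.
From t_p = π/ω_d, ω_d = π/0.0847 = 37.1 rad/s, so ω_n = ω_d/√(1−ζ²) = 43.9 rad/s.
t_s ≈ 3/(ζω_n) = 3/(0.536·43.9) = 0.127 s.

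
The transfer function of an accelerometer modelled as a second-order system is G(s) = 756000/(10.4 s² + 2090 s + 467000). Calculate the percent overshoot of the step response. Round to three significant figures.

Dividing through by 10.4: denominator becomes s² + 201.0 s + 44900.
So ω_n = √44900 = 212 rad/s and ζ = 201.0/(2·212) = 0.474.
%OS = 100·exp(−πζ/√(1−ζ²)) = 18.4%.

%OS ≈ 18.4%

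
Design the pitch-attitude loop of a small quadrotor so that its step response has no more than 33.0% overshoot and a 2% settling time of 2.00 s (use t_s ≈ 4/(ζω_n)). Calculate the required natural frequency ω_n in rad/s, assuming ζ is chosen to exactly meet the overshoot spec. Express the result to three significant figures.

From %OS = 100·exp(−πζ/√(1−ζ²)), invert to get ζ = −ln(OS)/√(π² + ln²(OS)) with OS = 0.330.
−ln 0.330 = 1.109, so ζ = 1.109/√(π² + 1.229) = 0.333.
Then ω_n = 4/(ζ t_s) = 4/(0.333 × 2.00) = 6.01 rad/s.

ω_n ≈ 6.01 rad/s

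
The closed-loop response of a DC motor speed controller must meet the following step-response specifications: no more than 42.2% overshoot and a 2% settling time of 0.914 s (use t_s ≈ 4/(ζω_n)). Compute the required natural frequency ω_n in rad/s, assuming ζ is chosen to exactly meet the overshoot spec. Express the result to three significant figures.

ω_n ≈ 16.5 rad/s

From %OS = 100·exp(−πζ/√(1−ζ²)), invert to get ζ = −ln(OS)/√(π² + ln²(OS)) with OS = 0.422.
−ln 0.422 = 0.8627, so ζ = 0.8627/√(π² + 0.7443) = 0.265.
From t_s ≈ 4/(ζω_n): ω_n = 4/(ζ·t_s) = 4/(0.265·0.914) = 16.5 rad/s.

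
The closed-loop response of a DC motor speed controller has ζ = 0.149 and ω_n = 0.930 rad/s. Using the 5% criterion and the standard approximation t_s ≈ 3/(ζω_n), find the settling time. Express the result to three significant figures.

t_s ≈ 3/(ζω_n) = 3/(0.149 × 0.930) = 21.6 s.

t_s ≈ 21.6 s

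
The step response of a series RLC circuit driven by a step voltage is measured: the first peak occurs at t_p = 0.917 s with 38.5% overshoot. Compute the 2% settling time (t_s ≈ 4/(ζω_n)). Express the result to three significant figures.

From the overshoot, ζ = −ln(OS)/√(π²+ln²(OS)) = 0.291.
t_p = π/ω_d ⇒ ω_d = 3.43 rad/s; then ω_n = ω_d/√(1−ζ²) = 3.58 rad/s.
t_s ≈ 4/(ζω_n) = 4/(0.291·3.58) = 3.84 s.

t_s ≈ 3.84 s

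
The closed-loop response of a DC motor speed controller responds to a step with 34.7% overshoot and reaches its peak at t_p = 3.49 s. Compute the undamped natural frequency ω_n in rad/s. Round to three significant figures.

ω_n ≈ 0.950 rad/s

ζ from %OS: ζ = |ln 0.347|/√(π²+ln²0.347) = 0.319.
t_p = π/ω_d ⇒ ω_d = 0.900 rad/s; then ω_n = ω_d/√(1−ζ²) = 0.950 rad/s.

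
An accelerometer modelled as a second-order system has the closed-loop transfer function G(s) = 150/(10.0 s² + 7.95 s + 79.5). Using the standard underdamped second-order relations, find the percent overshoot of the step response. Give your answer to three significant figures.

%OS ≈ 63.9%

Dividing through by 10.0: denominator becomes s² + 0.7950 s + 7.950.
So ω_n = √7.950 = 2.82 rad/s and ζ = 0.7950/(2·2.82) = 0.141.
%OS = 100 e^{−πζ/√(1−ζ²)} with ζ = 0.141 gives 63.9%.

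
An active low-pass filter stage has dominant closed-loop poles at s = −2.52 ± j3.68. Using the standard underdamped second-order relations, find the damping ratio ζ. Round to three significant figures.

ζ ≈ 0.565

|pole| = ω_n = √(2.52² + 3.68²) = 4.46 rad/s; ζ = cos θ = σ/ω_n = 0.565.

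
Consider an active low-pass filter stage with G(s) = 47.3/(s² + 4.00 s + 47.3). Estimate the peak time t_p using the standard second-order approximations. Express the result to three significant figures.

t_p ≈ 0.477 s

Comparing the denominator to s² + 2ζω_n s + ω_n²: ω_n = √47.3 = 6.88 rad/s, and 2ζω_n = 4.00 so ζ = 4.00/(2·6.88) = 0.291.
The damped frequency ω_d = ω_n√(1−ζ²) = 6.58 rad/s. Then t_p = π/ω_d = 0.477 s.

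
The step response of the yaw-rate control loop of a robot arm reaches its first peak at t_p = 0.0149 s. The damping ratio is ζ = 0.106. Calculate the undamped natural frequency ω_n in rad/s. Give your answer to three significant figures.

Peak time t_p = π/ω_d, so ω_d = π/t_p = π/0.0149 = 211 rad/s.
ω_n = ω_d/√(1−ζ²) = 211/√0.989 = 212 rad/s.

ω_n ≈ 212 rad/s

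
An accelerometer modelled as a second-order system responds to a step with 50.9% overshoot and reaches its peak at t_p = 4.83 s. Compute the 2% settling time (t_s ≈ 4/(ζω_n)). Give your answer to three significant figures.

t_s ≈ 28.6 s

The overshoot fixes ζ = −ln(OS)/√(π²+ln²(OS)) = 0.210.
t_p = π/ω_d ⇒ ω_d = 0.650 rad/s; then ω_n = ω_d/√(1−ζ²) = 0.665 rad/s.
t_s ≈ 4/(ζω_n) = 4/(0.210·0.665) = 28.6 s.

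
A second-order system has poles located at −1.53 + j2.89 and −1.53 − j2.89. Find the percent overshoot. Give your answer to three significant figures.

|pole| = ω_n = √(1.53² + 2.89²) = 3.27 rad/s; ζ = cos θ = σ/ω_n = 0.468.
Overshoot: exp(−π·0.468/√(1−0.468²)) = 0.190, i.e. 19.0%.

%OS ≈ 19.0%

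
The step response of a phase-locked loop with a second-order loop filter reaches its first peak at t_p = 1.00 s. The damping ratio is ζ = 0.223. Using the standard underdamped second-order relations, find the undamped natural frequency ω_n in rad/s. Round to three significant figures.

Peak time t_p = π/ω_d, so ω_d = π/t_p = π/1.00 = 3.14 rad/s.
ω_n = ω_d/√(1−ζ²) = 3.14/√0.950 = 3.22 rad/s.

ω_n ≈ 3.22 rad/s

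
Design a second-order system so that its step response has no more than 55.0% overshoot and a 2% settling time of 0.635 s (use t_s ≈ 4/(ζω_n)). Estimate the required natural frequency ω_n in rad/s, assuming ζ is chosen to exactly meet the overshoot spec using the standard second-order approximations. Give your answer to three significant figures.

ω_n ≈ 33.7 rad/s

Inverting the overshoot relation: ζ = |ln 0.550|/√(π² + ln²0.550) = 0.187.
From t_s ≈ 4/(ζω_n): ω_n = 4/(ζ·t_s) = 4/(0.187·0.635) = 33.7 rad/s.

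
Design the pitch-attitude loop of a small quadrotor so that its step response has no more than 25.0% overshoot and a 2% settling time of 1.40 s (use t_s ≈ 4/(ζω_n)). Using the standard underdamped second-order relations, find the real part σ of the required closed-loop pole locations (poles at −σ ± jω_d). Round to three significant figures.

The settling-time spec alone fixes σ = ζω_n = 4/t_s = 4/1.40 = 2.86.
(Overshoot then fixes ζ = 0.404 and hence ω_d = σ·√(1−ζ²)/ζ = 6.47 rad/s.)

σ ≈ 2.86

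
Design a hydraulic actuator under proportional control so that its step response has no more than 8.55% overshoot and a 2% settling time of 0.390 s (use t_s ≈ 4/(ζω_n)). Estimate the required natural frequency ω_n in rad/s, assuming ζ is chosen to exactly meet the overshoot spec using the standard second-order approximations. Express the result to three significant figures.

ω_n ≈ 16.6 rad/s

ζ = −ln(OS)/√(π² + (ln OS)²). With OS = 0.0855, ln OS = −2.459 and ζ = 2.459/3.990 = 0.616.
From t_s ≈ 4/(ζω_n): ω_n = 4/(ζ·t_s) = 4/(0.616·0.390) = 16.6 rad/s.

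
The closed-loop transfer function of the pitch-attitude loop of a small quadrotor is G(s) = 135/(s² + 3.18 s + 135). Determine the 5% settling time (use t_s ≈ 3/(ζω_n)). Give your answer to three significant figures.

t_s ≈ 1.89 s

Comparing the denominator to s² + 2ζω_n s + ω_n²: ω_n = √135 = 11.6 rad/s, and 2ζω_n = 3.18 so ζ = 3.18/(2·11.6) = 0.137.
t_s ≈ 3/(ζω_n) = 3/(0.137·11.6) = 1.89 s.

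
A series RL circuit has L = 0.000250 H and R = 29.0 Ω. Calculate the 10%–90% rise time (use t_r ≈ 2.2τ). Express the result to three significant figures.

τ = L/R = 0.000250/29.0 = 0.00000862 s.
t_r ≈ 2.2τ = 0.0000190 s.

t_r ≈ 0.0000190 s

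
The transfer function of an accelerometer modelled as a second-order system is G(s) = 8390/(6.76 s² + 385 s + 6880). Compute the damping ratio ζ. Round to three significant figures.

Dividing through by 6.76: denominator becomes s² + 56.95 s + 1018.
So ω_n = √1018 = 31.9 rad/s and ζ = 56.95/(2·31.9) = 0.893.

ζ ≈ 0.893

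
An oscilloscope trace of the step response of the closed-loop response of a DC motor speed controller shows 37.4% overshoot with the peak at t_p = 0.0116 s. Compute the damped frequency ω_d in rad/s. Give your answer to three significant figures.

t_p = π/ω_d, so ω_d = π/0.0116 = 271 rad/s.

ω_d ≈ 271 rad/s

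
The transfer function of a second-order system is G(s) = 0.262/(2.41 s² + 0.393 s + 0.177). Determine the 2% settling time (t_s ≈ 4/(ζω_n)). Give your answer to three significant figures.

Dividing through by 2.41: denominator becomes s² + 0.1631 s + 0.07344.
So ω_n = √0.07344 = 0.271 rad/s and ζ = 0.1631/(2·0.271) = 0.301.
t_s ≈ 4/(ζω_n) = 49.1 s.

t_s ≈ 49.1 s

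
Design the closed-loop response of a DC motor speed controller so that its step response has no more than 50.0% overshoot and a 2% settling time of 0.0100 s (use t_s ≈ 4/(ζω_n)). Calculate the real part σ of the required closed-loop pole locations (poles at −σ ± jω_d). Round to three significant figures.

The settling-time spec alone fixes σ = ζω_n = 4/t_s = 4/0.0100 = 400.
(Overshoot then fixes ζ = 0.215 and hence ω_d = σ·√(1−ζ²)/ζ = 1810 rad/s.)

σ ≈ 400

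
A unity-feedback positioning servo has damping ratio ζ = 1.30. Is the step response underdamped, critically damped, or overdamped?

overdamped

Since ζ = 1.30 > 1, the system is overdamped.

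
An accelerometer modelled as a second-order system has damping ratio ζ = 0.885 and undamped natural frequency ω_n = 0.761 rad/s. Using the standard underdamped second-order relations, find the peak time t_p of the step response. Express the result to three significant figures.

t_p ≈ 8.87 s

The damped frequency is ω_d = ω_n√(1−ζ²) = 0.761·√(1−0.783) = 0.354 rad/s.
Peak time t_p = π/ω_d = π/0.354 = 8.87 s.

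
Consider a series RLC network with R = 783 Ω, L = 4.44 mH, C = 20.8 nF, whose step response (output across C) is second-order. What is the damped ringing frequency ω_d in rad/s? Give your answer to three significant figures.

For a series RLC circuit (capacitor voltage as output), ω_n = 1/√(LC) = 1/√(4.44 mH · 20.8 nF) = 104000 rad/s.
ζ = (R/2)·√(C/L) = (783/2)·√(20.8 nF/4.44 mH) = 0.847.
ω_d = ω_n√(1−ζ²) = 55300 rad/s.

ω_d ≈ 55300 rad/s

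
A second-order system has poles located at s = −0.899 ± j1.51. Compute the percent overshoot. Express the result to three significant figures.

%OS ≈ 15.4%

|pole| = ω_n = √(0.899² + 1.51²) = 1.76 rad/s; ζ = cos θ = σ/ω_n = 0.512.
%OS = 100·exp(−πζ/√(1−ζ²)) = 15.4%.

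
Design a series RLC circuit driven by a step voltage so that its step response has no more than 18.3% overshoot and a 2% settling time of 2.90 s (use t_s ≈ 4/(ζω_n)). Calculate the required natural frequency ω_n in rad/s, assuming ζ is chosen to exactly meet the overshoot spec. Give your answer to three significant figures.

ζ = −ln(OS)/√(π² + (ln OS)²). With OS = 0.183, ln OS = −1.698 and ζ = 1.698/3.571 = 0.476.
From t_s ≈ 4/(ζω_n): ω_n = 4/(ζ·t_s) = 4/(0.476·2.90) = 2.90 rad/s.

ω_n ≈ 2.90 rad/s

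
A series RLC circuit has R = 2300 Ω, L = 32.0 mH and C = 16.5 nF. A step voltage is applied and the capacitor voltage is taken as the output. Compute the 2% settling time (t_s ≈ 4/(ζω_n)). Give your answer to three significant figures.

t_s ≈ 0.000111 s

For a series RLC circuit (capacitor voltage as output), ω_n = 1/√(LC) = 1/√(32.0 mH · 16.5 nF) = 43500 rad/s.
ζ = (R/2)·√(C/L) = (2300/2)·√(16.5 nF/32.0 mH) = 0.826.
t_s ≈ 4/(ζω_n) = 0.000111 s.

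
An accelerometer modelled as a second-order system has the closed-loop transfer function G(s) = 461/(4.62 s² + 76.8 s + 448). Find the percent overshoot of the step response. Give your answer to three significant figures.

%OS ≈ 0.712%

Dividing through by 4.62: denominator becomes s² + 16.62 s + 96.97.
So ω_n = √96.97 = 9.85 rad/s and ζ = 16.62/(2·9.85) = 0.844.
%OS = 100·exp(−πζ/√(1−ζ²)) = 0.712%.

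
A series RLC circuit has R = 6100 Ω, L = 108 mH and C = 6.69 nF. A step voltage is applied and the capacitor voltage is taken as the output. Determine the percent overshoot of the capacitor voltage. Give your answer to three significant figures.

%OS ≈ 2.56%

For a series RLC circuit (capacitor voltage as output), ω_n = 1/√(LC) = 1/√(108 mH · 6.69 nF) = 37200 rad/s.
ζ = (R/2)·√(C/L) = (6100/2)·√(6.69 nF/108 mH) = 0.759.
%OS = 100·exp(−πζ/√(1−ζ²)) = 2.56%.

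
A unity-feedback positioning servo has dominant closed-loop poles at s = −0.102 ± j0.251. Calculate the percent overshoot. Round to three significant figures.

%OS ≈ 27.9%

|pole| = ω_n = √(0.102² + 0.251²) = 0.271 rad/s; ζ = cos θ = σ/ω_n = 0.376.
Overshoot: exp(−π·0.376/√(1−0.376²)) = 0.279, i.e. 27.9%.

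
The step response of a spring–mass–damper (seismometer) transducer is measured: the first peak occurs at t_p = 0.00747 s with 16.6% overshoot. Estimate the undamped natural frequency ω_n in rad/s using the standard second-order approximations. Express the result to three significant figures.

ω_n ≈ 484 rad/s

ζ from %OS: ζ = |ln 0.166|/√(π²+ln²0.166) = 0.496.
t_p = π/ω_d ⇒ ω_d = 421 rad/s; then ω_n = ω_d/√(1−ζ²) = 484 rad/s.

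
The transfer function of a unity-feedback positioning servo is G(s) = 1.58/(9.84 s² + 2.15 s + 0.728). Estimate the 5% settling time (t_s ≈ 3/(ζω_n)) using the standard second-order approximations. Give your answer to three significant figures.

Dividing through by 9.84: denominator becomes s² + 0.2185 s + 0.07398.
So ω_n = √0.07398 = 0.272 rad/s and ζ = 0.2185/(2·0.272) = 0.402.
t_s ≈ 3/(ζω_n) = 27.5 s.

t_s ≈ 27.5 s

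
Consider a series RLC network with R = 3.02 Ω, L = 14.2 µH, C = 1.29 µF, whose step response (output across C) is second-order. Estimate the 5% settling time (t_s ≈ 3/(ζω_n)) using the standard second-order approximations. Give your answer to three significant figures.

For a series RLC circuit (capacitor voltage as output), ω_n = 1/√(LC) = 1/√(14.2 µH · 1.29 µF) = 234000 rad/s.
ζ = (R/2)·√(C/L) = (3.02/2)·√(1.29 µF/14.2 µH) = 0.455.
t_s ≈ 3/(ζω_n) = 0.0000282 s.

t_s ≈ 0.0000282 s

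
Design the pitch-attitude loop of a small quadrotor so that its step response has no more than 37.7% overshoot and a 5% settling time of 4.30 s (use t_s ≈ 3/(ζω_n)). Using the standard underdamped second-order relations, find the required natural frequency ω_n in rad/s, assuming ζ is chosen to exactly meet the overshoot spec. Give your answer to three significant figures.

Inverting the overshoot relation: ζ = |ln 0.377|/√(π² + ln²0.377) = 0.297.
From t_s ≈ 3/(ζω_n): ω_n = 3/(ζ·t_s) = 3/(0.297·4.30) = 2.35 rad/s.

ω_n ≈ 2.35 rad/s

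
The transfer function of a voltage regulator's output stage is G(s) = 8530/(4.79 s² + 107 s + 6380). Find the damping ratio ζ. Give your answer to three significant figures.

ζ ≈ 0.306

Dividing through by 4.79: denominator becomes s² + 22.34 s + 1332.
So ω_n = √1332 = 36.5 rad/s and ζ = 22.34/(2·36.5) = 0.306.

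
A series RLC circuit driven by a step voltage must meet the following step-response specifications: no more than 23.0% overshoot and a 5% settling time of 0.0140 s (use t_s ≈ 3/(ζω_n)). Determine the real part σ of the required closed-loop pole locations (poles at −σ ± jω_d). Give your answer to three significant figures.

The settling-time spec alone fixes σ = ζω_n = 3/t_s = 3/0.0140 = 214.
(Overshoot then fixes ζ = 0.424 and hence ω_d = σ·√(1−ζ²)/ζ = 458 rad/s.)

σ ≈ 214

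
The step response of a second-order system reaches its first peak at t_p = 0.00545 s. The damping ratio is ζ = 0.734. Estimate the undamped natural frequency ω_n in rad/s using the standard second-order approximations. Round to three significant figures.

Peak time t_p = π/ω_d, so ω_d = π/t_p = π/0.00545 = 576 rad/s.
ω_n = ω_d/√(1−ζ²) = 576/√0.461 = 849 rad/s.

ω_n ≈ 849 rad/s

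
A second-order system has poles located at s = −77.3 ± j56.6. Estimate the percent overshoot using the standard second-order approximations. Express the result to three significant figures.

%OS ≈ 1.37%

|pole| = ω_n = √(77.3² + 56.6²) = 95.8 rad/s; ζ = cos θ = σ/ω_n = 0.807.
Overshoot: exp(−π·0.807/√(1−0.807²)) = 0.0137, i.e. 1.37%.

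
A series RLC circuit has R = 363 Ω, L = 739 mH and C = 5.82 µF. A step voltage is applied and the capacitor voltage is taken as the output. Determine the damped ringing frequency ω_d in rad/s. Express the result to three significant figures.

For a series RLC circuit (capacitor voltage as output), ω_n = 1/√(LC) = 1/√(739 mH · 5.82 µF) = 482 rad/s.
ζ = (R/2)·√(C/L) = (363/2)·√(5.82 µF/739 mH) = 0.509.
ω_d = 482·√(1 − 0.509²) = 415 rad/s.

ω_d ≈ 415 rad/s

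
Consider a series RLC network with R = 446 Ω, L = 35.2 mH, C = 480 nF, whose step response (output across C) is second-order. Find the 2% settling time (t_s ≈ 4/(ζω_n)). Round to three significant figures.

For a series RLC circuit (capacitor voltage as output), ω_n = 1/√(LC) = 1/√(35.2 mH · 480 nF) = 7690 rad/s.
ζ = (R/2)·√(C/L) = (446/2)·√(480 nF/35.2 mH) = 0.823.
t_s ≈ 4/(ζω_n) = 0.000631 s.

t_s ≈ 0.000631 s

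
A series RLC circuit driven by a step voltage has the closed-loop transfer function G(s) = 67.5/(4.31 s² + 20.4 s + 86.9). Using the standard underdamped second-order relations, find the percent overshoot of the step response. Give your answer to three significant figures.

Dividing through by 4.31: denominator becomes s² + 4.733 s + 20.16.
So ω_n = √20.16 = 4.49 rad/s and ζ = 4.733/(2·4.49) = 0.527.
%OS = 100 e^{−πζ/√(1−ζ²)} with ζ = 0.527 gives 14.3%.

%OS ≈ 14.3%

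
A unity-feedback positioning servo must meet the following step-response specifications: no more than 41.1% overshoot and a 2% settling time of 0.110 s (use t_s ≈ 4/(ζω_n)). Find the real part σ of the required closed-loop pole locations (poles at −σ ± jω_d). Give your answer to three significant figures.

The settling-time spec alone fixes σ = ζω_n = 4/t_s = 4/0.110 = 36.4.
(Overshoot then fixes ζ = 0.272 and hence ω_d = σ·√(1−ζ²)/ζ = 128 rad/s.)

σ ≈ 36.4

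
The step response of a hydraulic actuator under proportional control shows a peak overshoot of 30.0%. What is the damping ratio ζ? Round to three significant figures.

Inverting the overshoot relation: ζ = |ln 0.300|/√(π² + ln²0.300) = 0.358.

ζ ≈ 0.358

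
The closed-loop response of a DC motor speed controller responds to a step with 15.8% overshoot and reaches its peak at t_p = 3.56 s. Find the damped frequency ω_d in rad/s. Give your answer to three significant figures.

t_p = π/ω_d, so ω_d = π/3.56 = 0.882 rad/s.

ω_d ≈ 0.882 rad/s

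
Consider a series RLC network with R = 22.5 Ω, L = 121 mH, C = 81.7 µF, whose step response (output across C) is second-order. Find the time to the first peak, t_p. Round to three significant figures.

For a series RLC circuit (capacitor voltage as output), ω_n = 1/√(LC) = 1/√(121 mH · 81.7 µF) = 318 rad/s.
ζ = (R/2)·√(C/L) = (22.5/2)·√(81.7 µF/121 mH) = 0.292.
ω_d = 318·√(1 − 0.292²) = 304 rad/s. t_p = π/ω_d = 0.0103 s.

t_p ≈ 0.0103 s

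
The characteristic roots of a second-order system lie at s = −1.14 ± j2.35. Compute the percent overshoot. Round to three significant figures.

%OS ≈ 21.8%

|pole| = ω_n = √(1.14² + 2.35²) = 2.61 rad/s; ζ = cos θ = σ/ω_n = 0.436.
Overshoot: exp(−π·0.436/√(1−0.436²)) = 0.218, i.e. 21.8%.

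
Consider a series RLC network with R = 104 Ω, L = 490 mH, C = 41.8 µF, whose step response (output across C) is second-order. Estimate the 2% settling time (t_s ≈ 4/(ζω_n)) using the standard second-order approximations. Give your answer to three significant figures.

t_s ≈ 0.0377 s

For a series RLC circuit (capacitor voltage as output), ω_n = 1/√(LC) = 1/√(490 mH · 41.8 µF) = 221 rad/s.
ζ = (R/2)·√(C/L) = (104/2)·√(41.8 µF/490 mH) = 0.480.
t_s ≈ 4/(ζω_n) = 0.0377 s.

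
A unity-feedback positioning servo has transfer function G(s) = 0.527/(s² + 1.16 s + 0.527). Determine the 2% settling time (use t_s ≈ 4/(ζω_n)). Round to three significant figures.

t_s ≈ 6.90 s

ω_n = √0.527 = 0.726 rad/s; ζ = 1.16/(2·0.726) = 0.799.
t_s ≈ 4/(ζω_n) = 4/(0.799·0.726) = 6.90 s.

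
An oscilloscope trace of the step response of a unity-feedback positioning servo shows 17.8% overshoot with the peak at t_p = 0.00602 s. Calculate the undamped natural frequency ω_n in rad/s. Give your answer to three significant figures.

ω_n ≈ 595 rad/s

From the overshoot, ζ = −ln(OS)/√(π²+ln²(OS)) = 0.482.
From t_p = π/ω_d, ω_d = π/0.00602 = 522 rad/s, so ω_n = ω_d/√(1−ζ²) = 595 rad/s.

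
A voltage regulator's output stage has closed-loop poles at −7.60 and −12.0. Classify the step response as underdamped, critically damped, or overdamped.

Since the poles are distinct, negative and real, the response is overdamped.

overdamped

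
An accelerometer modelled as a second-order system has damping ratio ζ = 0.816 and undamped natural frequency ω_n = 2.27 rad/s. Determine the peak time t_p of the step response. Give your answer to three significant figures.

The damped frequency is ω_d = ω_n√(1−ζ²) = 2.27·√(1−0.666) = 1.31 rad/s.
Peak time t_p = π/ω_d = π/1.31 = 2.39 s.

t_p ≈ 2.39 s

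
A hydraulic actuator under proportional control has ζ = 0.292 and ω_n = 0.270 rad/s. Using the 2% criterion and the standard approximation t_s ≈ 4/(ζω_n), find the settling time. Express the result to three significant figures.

t_s ≈ 50.7 s

t_s ≈ 4/(ζω_n) = 4/(0.292 × 0.270) = 50.7 s.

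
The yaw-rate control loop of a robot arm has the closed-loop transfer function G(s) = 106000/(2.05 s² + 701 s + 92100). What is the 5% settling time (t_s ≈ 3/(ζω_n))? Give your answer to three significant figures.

t_s ≈ 0.0175 s

Dividing through by 2.05: denominator becomes s² + 342.0 s + 44930.
So ω_n = √44930 = 212 rad/s and ζ = 342.0/(2·212) = 0.807.
t_s ≈ 3/(ζω_n) = 0.0175 s.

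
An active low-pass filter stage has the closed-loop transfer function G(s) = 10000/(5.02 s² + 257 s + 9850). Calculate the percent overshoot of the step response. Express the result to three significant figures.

%OS ≈ 10.8%

Dividing through by 5.02: denominator becomes s² + 51.20 s + 1962.
So ω_n = √1962 = 44.3 rad/s and ζ = 51.20/(2·44.3) = 0.578.
%OS = 100·exp(−πζ/√(1−ζ²)) = 10.8%.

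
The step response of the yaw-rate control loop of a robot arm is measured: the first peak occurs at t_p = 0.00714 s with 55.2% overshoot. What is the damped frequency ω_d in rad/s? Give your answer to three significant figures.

ω_d ≈ 440 rad/s

t_p = π/ω_d, so ω_d = π/0.00714 = 440 rad/s.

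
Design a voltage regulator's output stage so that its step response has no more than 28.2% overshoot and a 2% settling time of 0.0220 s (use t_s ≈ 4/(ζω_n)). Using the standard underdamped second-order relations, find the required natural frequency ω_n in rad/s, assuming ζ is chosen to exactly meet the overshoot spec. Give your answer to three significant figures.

Inverting the overshoot relation: ζ = |ln 0.282|/√(π² + ln²0.282) = 0.374.
Then ω_n = 4/(ζ t_s) = 4/(0.374 × 0.0220) = 486 rad/s.

ω_n ≈ 486 rad/s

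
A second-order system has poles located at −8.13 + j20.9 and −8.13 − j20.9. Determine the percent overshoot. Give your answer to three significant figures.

With σ = 8.13, ω_d = 20.9: ω_n = √(σ²+ω_d²) = 22.4 rad/s, ζ = σ/ω_n = 0.363.
Overshoot: exp(−π·0.363/√(1−0.363²)) = 0.295, i.e. 29.5%.

%OS ≈ 29.5%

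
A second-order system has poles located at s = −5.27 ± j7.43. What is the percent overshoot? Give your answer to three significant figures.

%OS ≈ 10.8%

|pole| = ω_n = √(5.27² + 7.43²) = 9.11 rad/s; ζ = cos θ = σ/ω_n = 0.579.
%OS = 100·exp(−πζ/√(1−ζ²)) = 10.8%.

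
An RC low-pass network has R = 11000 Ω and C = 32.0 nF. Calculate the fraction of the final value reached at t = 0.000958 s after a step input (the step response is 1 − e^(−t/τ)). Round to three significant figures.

y/y_∞ ≈ 0.934

τ = RC = 11000 × 32.0 nF = 0.000352 s.
y(t)/y_∞ = 1 − e^(−t/τ) = 1 − e^(−0.000958/0.000352) = 1 − e^(−2.72) = 0.934.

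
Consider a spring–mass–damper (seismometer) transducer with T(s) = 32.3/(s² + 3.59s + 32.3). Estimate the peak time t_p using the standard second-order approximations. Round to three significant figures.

ω_n = √32.3 = 5.68 rad/s; ζ = 3.59/(2·5.68) = 0.316.
ω_d = ω_n√(1−ζ²) = 5.39 rad/s. Then t_p = π/ω_d = 0.583 s.

t_p ≈ 0.583 s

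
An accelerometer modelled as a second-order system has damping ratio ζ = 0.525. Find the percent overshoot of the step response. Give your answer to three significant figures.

%OS ≈ 14.4%

For an underdamped second-order system, %OS = 100·exp(−πζ/√(1−ζ²)).
πζ/√(1−ζ²) = π·0.525/√(1−0.276) = 1.938, so %OS = 100·e^(−1.938) = 14.4%.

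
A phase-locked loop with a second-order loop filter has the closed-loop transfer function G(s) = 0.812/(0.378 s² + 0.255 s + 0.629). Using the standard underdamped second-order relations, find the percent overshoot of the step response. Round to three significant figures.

Dividing through by 0.378: denominator becomes s² + 0.6746 s + 1.664.
So ω_n = √1.664 = 1.29 rad/s and ζ = 0.6746/(2·1.29) = 0.261.
%OS = 100 e^{−πζ/√(1−ζ²)} with ζ = 0.261 gives 42.7%.

%OS ≈ 42.7%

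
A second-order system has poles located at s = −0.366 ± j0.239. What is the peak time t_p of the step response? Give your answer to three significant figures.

t_p = π/ω_d with ω_d = 0.239 (the imaginary part), so t_p = 13.1 s.

t_p ≈ 13.1 s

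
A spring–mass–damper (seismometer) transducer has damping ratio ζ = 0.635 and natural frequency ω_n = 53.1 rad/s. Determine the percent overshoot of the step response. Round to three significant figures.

For an underdamped second-order system, %OS = 100·exp(−πζ/√(1−ζ²)).
πζ/√(1−ζ²) = π·0.635/√(1−0.403) = 2.582, so %OS = 100·e^(−2.582) = 7.56%.

%OS ≈ 7.56%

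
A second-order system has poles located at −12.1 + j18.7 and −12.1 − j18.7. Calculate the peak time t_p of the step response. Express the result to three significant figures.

t_p ≈ 0.168 s

t_p = π/ω_d with ω_d = 18.7 (the imaginary part), so t_p = 0.168 s.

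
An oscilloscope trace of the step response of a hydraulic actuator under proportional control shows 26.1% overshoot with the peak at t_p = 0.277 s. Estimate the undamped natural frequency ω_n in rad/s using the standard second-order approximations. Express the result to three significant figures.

ζ from %OS: ζ = |ln 0.261|/√(π²+ln²0.261) = 0.393.
t_p = π/ω_d ⇒ ω_d = 11.3 rad/s; then ω_n = ω_d/√(1−ζ²) = 12.3 rad/s.

ω_n ≈ 12.3 rad/s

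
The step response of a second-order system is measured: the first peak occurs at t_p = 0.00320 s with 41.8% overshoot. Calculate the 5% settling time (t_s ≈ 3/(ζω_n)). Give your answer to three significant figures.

The overshoot fixes ζ = −ln(OS)/√(π²+ln²(OS)) = 0.268.
t_p = π/ω_d ⇒ ω_d = 982 rad/s; then ω_n = ω_d/√(1−ζ²) = 1020 rad/s.
t_s ≈ 3/(ζω_n) = 3/(0.268·1020) = 0.0110 s.

t_s ≈ 0.0110 s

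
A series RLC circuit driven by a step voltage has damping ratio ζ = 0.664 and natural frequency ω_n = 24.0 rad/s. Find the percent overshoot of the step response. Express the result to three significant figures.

%OS ≈ 6.14%

For an underdamped second-order system, %OS = 100·exp(−πζ/√(1−ζ²)).
πζ/√(1−ζ²) = π·0.664/√(1−0.441) = 2.790, so %OS = 100·e^(−2.790) = 6.14%.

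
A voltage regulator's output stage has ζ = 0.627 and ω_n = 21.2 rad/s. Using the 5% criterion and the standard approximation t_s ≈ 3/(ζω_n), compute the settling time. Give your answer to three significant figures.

t_s ≈ 0.226 s

t_s ≈ 3/(ζω_n) = 3/(0.627 × 21.2) = 0.226 s.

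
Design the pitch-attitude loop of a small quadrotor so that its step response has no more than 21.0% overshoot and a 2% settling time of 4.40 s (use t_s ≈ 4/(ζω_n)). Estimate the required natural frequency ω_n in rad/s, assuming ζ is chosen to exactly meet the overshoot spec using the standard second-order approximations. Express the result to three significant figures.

ω_n ≈ 2.04 rad/s

Inverting the overshoot relation: ζ = |ln 0.210|/√(π² + ln²0.210) = 0.445.
From t_s ≈ 4/(ζω_n): ω_n = 4/(ζ·t_s) = 4/(0.445·4.40) = 2.04 rad/s.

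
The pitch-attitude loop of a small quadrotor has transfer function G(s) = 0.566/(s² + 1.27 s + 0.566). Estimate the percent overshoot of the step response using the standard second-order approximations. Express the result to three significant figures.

Matching coefficients with s² + 2ζω_n s + ω_n² gives ω_n² = 0.566 ⇒ ω_n = 0.752 rad/s, and ζ = 1.27/(2ω_n) = 0.844.
Overshoot: exp(−π·0.844/√(1−0.844²)) = 0.00712, i.e. 0.712%.

%OS ≈ 0.712%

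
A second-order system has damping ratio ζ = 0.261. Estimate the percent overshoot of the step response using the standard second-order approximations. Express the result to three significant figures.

For an underdamped second-order system, %OS = 100·exp(−πζ/√(1−ζ²)).
πζ/√(1−ζ²) = π·0.261/√(1−0.0681) = 0.8494, so %OS = 100·e^(−0.8494) = 42.8%.

%OS ≈ 42.8%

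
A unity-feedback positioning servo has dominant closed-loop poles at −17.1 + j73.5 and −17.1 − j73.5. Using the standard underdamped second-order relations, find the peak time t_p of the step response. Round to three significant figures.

t_p ≈ 0.0427 s

t_p = π/ω_d with ω_d = 73.5 (the imaginary part), so t_p = 0.0427 s.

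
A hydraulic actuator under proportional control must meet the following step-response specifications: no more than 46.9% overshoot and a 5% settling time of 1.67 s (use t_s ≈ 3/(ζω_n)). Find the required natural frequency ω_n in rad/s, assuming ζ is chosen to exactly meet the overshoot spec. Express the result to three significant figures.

ω_n ≈ 7.67 rad/s

ζ = −ln(OS)/√(π² + (ln OS)²). With OS = 0.469, ln OS = −0.7572 and ζ = 0.7572/3.232 = 0.234.
From t_s ≈ 3/(ζω_n): ω_n = 3/(ζ·t_s) = 3/(0.234·1.67) = 7.67 rad/s.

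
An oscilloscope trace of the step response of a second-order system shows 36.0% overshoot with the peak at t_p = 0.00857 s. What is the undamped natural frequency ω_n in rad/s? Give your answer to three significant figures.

ω_n ≈ 385 rad/s

From the overshoot, ζ = −ln(OS)/√(π²+ln²(OS)) = 0.309.
From t_p = π/ω_d, ω_d = π/0.00857 = 367 rad/s, so ω_n = ω_d/√(1−ζ²) = 385 rad/s.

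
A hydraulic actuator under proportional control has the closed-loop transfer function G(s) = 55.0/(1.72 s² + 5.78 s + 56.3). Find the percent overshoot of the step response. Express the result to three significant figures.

%OS ≈ 38.1%

Dividing through by 1.72: denominator becomes s² + 3.360 s + 32.73.
So ω_n = √32.73 = 5.72 rad/s and ζ = 3.360/(2·5.72) = 0.294.
%OS = 100 e^{−πζ/√(1−ζ²)} with ζ = 0.294 gives 38.1%.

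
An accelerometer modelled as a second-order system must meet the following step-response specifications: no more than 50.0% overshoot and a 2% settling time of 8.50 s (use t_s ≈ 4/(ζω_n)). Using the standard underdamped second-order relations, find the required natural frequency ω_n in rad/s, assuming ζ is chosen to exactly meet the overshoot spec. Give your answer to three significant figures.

ω_n ≈ 2.18 rad/s

From %OS = 100·exp(−πζ/√(1−ζ²)), invert to get ζ = −ln(OS)/√(π² + ln²(OS)) with OS = 0.500.
−ln 0.500 = 0.6931, so ζ = 0.6931/√(π² + 0.4805) = 0.215.
From t_s ≈ 4/(ζω_n): ω_n = 4/(ζ·t_s) = 4/(0.215·8.50) = 2.18 rad/s.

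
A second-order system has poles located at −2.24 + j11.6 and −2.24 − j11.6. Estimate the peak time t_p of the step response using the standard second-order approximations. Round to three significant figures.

t_p ≈ 0.271 s

t_p = π/ω_d with ω_d = 11.6 (the imaginary part), so t_p = 0.271 s.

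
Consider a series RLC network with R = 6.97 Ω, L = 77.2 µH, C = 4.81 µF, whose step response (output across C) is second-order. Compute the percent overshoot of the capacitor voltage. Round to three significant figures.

%OS ≈ 0.392%

For a series RLC circuit (capacitor voltage as output), ω_n = 1/√(LC) = 1/√(77.2 µH · 4.81 µF) = 51900 rad/s.
ζ = (R/2)·√(C/L) = (6.97/2)·√(4.81 µF/77.2 µH) = 0.870.
%OS = 100·exp(−πζ/√(1−ζ²)) = 0.392%.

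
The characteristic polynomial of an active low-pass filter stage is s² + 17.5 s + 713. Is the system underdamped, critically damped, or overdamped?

underdamped

a² − 4b = 17.5² − 4·713 < 0 (complex roots); the system is underdamped.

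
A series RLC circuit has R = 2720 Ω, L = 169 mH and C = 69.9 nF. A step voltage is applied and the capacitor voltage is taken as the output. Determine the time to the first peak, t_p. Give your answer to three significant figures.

For a series RLC circuit (capacitor voltage as output), ω_n = 1/√(LC) = 1/√(169 mH · 69.9 nF) = 9200 rad/s.
ζ = (R/2)·√(C/L) = (2720/2)·√(69.9 nF/169 mH) = 0.875.
ω_d = 9200·√(1 − 0.875²) = 4460 rad/s. t_p = π/ω_d = 0.000704 s.

t_p ≈ 0.000704 s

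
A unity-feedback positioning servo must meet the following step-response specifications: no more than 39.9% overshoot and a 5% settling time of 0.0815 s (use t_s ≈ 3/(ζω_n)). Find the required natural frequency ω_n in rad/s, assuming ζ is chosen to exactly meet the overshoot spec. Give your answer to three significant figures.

From %OS = 100·exp(−πζ/√(1−ζ²)), invert to get ζ = −ln(OS)/√(π² + ln²(OS)) with OS = 0.399.
−ln 0.399 = 0.9188, so ζ = 0.9188/√(π² + 0.8442) = 0.281.
Then ω_n = 3/(ζ t_s) = 3/(0.281 × 0.0815) = 131 rad/s.

ω_n ≈ 131 rad/s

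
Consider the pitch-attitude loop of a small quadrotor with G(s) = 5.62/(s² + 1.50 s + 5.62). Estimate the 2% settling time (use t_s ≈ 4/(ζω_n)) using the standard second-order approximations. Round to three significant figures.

t_s ≈ 5.33 s

Matching coefficients with s² + 2ζω_n s + ω_n² gives ω_n² = 5.62 ⇒ ω_n = 2.37 rad/s, and ζ = 1.50/(2ω_n) = 0.316.
t_s ≈ 4/(ζω_n) = 4/(0.316·2.37) = 5.33 s.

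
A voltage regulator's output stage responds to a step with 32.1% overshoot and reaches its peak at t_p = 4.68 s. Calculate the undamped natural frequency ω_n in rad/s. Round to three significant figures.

ω_n ≈ 0.714 rad/s

ζ from %OS: ζ = |ln 0.321|/√(π²+ln²0.321) = 0.340.
t_p = π/ω_d ⇒ ω_d = 0.671 rad/s; then ω_n = ω_d/√(1−ζ²) = 0.714 rad/s.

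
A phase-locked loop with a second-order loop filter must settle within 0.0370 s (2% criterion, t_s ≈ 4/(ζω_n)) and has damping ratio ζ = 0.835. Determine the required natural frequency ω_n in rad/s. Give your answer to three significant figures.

ω_n ≈ 129 rad/s

Rearranging t_s ≈ 4/(ζω_n) gives ω_n = 4/(ζ·t_s) = 4/(0.835 × 0.0370) = 129 rad/s.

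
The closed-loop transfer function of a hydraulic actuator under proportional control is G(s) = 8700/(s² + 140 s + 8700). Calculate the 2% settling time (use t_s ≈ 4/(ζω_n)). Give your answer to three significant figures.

Comparing the denominator to s² + 2ζω_n s + ω_n²: ω_n = √8700 = 93.3 rad/s, and 2ζω_n = 140 so ζ = 140/(2·93.3) = 0.750.
t_s ≈ 4/(ζω_n) = 4/(0.750·93.3) = 0.0571 s.

t_s ≈ 0.0571 s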